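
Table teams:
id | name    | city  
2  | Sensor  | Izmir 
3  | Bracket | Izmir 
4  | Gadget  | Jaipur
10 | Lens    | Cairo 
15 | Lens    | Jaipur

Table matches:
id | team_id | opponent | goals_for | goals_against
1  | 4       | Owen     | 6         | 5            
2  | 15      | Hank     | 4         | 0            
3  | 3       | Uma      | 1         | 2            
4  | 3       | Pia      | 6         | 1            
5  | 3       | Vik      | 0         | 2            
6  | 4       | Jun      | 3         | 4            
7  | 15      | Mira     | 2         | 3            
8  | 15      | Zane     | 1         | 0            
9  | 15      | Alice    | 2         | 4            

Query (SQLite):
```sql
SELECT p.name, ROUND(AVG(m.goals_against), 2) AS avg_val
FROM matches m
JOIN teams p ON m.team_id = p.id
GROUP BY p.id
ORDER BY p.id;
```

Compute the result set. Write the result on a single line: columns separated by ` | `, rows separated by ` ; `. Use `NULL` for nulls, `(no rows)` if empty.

Join each matches row to its teams via team_id.
Group joined rows by teams.id; compute ROUND(AVG(m.goals_against), 2) per group.
  3: ids {3, 4, 5} → ROUND(AVG(m.goals_against), 2)=1.67
  4: ids {1, 6} → ROUND(AVG(m.goals_against), 2)=4.5
  15: ids {2, 7, 8, 9} → ROUND(AVG(m.goals_against), 2)=1.75

Bracket | 1.67 ; Gadget | 4.5 ; Lens | 1.75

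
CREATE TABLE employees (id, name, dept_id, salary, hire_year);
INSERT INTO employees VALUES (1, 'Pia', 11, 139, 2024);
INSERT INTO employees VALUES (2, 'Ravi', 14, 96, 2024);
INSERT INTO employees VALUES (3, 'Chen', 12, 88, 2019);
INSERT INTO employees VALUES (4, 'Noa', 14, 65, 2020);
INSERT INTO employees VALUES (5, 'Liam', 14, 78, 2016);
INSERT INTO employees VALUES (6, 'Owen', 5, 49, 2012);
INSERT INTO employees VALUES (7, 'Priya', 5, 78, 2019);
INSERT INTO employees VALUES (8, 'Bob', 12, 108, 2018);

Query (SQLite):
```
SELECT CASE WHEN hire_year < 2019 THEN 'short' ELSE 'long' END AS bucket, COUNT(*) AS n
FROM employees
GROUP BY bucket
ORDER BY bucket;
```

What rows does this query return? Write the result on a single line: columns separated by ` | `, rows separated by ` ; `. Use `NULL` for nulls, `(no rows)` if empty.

long | 5 ; short | 3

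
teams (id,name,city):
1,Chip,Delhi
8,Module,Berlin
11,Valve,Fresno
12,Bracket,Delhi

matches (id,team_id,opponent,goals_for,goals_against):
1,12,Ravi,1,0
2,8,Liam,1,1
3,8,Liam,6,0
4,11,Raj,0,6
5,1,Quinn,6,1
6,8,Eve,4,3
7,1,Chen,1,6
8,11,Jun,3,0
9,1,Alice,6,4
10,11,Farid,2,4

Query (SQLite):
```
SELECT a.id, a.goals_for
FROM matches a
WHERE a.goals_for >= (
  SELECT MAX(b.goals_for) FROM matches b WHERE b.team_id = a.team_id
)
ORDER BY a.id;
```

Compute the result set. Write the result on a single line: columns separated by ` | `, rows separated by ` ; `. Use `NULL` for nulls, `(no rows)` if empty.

1 | 1 ; 3 | 6 ; 5 | 6 ; 8 | 3 ; 9 | 6

For each matches row a, compute MAX(goals_for) over rows sharing a.team_id.
Keep row a if a.goals_for >= that per-group MAX.
  team_id=1: MAX(goals_for) = 6
  team_id=8: MAX(goals_for) = 6
  team_id=11: MAX(goals_for) = 3
  team_id=12: MAX(goals_for) = 1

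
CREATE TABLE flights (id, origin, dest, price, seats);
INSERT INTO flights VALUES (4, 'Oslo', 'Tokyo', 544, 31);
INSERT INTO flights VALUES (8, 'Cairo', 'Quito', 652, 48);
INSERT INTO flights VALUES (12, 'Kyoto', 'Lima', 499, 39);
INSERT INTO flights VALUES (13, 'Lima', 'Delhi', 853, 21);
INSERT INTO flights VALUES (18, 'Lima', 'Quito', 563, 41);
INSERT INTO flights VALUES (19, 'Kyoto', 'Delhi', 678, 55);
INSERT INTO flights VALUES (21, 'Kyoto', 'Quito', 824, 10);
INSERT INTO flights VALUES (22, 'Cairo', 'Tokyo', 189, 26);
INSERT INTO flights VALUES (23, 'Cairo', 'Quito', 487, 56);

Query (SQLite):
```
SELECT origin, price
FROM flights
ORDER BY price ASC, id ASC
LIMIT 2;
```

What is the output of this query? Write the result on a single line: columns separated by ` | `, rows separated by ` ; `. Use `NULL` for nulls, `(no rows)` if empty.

Cairo | 189 ; Cairo | 487

Sort by price asc, tiebreak id asc: (189, id=22), (487, id=23), (499, id=12), (544, id=4), (563, id=18) …. Take first 2.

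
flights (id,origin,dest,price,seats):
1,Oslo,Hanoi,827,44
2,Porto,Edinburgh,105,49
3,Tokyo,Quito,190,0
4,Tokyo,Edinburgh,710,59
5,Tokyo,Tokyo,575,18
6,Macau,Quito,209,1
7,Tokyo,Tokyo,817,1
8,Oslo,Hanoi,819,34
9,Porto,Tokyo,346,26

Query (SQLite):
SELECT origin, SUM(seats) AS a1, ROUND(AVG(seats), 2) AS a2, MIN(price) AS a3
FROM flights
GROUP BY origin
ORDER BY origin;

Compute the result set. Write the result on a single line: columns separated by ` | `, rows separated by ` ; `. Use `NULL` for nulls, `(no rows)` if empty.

Macau | 1 | 1 | 209 ; Oslo | 78 | 39 | 819 ; Porto | 75 | 37.5 | 105 ; Tokyo | 78 | 19.5 | 190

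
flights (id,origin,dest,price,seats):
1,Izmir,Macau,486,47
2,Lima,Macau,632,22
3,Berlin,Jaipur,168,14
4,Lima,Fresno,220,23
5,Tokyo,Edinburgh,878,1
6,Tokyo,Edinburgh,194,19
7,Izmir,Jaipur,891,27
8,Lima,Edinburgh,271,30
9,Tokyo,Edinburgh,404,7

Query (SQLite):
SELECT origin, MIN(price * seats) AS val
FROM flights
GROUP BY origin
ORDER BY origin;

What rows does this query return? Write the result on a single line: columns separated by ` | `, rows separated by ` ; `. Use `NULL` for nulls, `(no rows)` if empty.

Berlin | 2352 ; Izmir | 22842 ; Lima | 5060 ; Tokyo | 878

For each row compute price * seats.
Group by origin; take MIN of the expression per group.
  Berlin: ids {3} → MIN(price * seats)=2352
  Izmir: ids {1, 7} → MIN(price * seats)=22842
  Lima: ids {2, 4, 8} → MIN(price * seats)=5060
  Tokyo: ids {5, 6, 9} → MIN(price * seats)=878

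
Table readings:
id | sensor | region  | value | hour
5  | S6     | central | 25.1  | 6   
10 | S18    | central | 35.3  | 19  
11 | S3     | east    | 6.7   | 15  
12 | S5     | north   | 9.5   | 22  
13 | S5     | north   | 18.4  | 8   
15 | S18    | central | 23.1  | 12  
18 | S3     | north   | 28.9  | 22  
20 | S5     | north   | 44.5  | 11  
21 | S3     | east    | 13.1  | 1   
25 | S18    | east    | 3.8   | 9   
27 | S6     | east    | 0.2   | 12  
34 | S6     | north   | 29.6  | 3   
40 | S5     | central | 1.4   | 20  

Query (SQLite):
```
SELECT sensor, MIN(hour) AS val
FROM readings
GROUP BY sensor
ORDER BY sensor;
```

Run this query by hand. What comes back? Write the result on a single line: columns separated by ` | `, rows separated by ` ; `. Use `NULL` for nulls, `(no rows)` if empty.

Partition readings by sensor; compute MIN(hour) within each group.
  S18: ids {10, 15, 25} → MIN(hour)=9
  S3: ids {11, 18, 21} → MIN(hour)=1
  S5: ids {12, 13, 20, 40} → MIN(hour)=8
  S6: ids {5, 27, 34} → MIN(hour)=3

S18 | 9 ; S3 | 1 ; S5 | 8 ; S6 | 3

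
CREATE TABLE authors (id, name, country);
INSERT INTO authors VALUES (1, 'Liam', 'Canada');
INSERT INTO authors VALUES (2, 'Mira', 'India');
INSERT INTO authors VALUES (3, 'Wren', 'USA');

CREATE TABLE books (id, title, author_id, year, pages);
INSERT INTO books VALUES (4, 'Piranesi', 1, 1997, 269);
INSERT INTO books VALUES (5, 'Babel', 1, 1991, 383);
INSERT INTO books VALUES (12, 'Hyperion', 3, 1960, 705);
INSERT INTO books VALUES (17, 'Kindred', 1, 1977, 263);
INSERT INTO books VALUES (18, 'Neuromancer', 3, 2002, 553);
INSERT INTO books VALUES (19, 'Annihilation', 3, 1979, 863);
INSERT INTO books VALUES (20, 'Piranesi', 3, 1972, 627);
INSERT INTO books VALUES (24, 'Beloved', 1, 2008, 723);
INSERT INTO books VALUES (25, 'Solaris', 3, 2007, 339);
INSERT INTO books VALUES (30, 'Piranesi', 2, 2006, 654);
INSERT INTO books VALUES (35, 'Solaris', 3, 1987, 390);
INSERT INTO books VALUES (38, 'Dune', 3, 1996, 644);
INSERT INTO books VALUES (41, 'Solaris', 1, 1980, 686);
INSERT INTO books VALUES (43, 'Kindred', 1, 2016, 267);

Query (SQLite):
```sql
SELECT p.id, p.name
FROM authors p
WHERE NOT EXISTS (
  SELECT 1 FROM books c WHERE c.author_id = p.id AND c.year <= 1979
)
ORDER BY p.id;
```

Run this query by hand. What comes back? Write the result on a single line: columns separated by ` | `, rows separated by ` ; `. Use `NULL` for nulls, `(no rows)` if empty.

For each authors row, check whether any books with matching author_id has year <= 1979.
Keep rows where that is false.

2 | Mira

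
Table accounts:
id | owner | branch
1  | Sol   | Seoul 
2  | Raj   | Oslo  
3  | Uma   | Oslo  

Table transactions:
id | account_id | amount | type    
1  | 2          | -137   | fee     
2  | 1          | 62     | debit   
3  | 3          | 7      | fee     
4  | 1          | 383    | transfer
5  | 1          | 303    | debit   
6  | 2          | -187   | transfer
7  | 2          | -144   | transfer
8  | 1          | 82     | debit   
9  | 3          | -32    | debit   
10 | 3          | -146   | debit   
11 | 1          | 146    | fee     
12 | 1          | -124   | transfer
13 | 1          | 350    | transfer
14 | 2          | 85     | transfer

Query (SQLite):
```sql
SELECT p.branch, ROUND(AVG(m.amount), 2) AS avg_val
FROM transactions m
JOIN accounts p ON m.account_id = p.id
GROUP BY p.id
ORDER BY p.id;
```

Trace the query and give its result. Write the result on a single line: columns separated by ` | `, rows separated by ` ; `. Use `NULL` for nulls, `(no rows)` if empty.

Seoul | 171.71 ; Oslo | -95.75 ; Oslo | -57

Join each transactions row to its accounts via account_id.
Group joined rows by accounts.id; compute ROUND(AVG(m.amount), 2) per group.
  1: ids {2, 4, 5, 8, 11, 12, 13} → ROUND(AVG(m.amount), 2)=171.71
  2: ids {1, 6, 7, 14} → ROUND(AVG(m.amount), 2)=-95.75
  3: ids {3, 9, 10} → ROUND(AVG(m.amount), 2)=-57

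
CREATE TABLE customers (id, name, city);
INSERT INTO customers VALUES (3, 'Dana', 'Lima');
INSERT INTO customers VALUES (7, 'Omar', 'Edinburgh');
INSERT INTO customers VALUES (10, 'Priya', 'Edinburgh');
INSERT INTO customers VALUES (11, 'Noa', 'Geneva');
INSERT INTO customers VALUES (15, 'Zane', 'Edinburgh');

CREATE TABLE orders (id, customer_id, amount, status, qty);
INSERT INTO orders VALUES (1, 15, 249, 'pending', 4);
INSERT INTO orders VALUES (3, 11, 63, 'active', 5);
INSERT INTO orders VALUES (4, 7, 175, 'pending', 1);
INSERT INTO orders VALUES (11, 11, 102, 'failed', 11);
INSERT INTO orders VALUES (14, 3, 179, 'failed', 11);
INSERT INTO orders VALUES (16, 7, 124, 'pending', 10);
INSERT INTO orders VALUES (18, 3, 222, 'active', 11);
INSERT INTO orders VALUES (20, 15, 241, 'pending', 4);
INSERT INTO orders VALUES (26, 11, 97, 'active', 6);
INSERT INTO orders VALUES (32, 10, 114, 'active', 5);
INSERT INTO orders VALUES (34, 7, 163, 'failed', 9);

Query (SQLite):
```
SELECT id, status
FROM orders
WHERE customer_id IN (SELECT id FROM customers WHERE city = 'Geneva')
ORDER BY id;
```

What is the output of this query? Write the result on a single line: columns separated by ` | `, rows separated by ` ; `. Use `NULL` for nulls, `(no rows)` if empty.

3 | active ; 11 | failed ; 26 | active

Inner query: customers.id where city = 'Geneva'.
Outer: keep orders rows whose customer_id is in that set.
Inner query → {11}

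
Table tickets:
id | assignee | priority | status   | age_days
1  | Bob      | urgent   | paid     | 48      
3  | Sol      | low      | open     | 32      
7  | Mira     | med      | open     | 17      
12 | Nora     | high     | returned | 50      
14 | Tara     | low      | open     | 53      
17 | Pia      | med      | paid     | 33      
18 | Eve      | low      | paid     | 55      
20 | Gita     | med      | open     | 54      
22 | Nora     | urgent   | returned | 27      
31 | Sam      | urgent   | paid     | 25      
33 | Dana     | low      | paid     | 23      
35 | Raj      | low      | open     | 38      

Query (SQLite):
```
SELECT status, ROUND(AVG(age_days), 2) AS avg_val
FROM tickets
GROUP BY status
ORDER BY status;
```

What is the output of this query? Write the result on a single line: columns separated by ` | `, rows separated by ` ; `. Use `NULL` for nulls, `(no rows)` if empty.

open | 38.8 ; paid | 36.8 ; returned | 38.5

Partition tickets by status; compute ROUND(AVG(age_days), 2) within each group.
  open: ids {3, 7, 14, 20, 35} → ROUND(AVG(age_days), 2)=38.8
  paid: ids {1, 17, 18, 31, 33} → ROUND(AVG(age_days), 2)=36.8
  returned: ids {12, 22} → ROUND(AVG(age_days), 2)=38.5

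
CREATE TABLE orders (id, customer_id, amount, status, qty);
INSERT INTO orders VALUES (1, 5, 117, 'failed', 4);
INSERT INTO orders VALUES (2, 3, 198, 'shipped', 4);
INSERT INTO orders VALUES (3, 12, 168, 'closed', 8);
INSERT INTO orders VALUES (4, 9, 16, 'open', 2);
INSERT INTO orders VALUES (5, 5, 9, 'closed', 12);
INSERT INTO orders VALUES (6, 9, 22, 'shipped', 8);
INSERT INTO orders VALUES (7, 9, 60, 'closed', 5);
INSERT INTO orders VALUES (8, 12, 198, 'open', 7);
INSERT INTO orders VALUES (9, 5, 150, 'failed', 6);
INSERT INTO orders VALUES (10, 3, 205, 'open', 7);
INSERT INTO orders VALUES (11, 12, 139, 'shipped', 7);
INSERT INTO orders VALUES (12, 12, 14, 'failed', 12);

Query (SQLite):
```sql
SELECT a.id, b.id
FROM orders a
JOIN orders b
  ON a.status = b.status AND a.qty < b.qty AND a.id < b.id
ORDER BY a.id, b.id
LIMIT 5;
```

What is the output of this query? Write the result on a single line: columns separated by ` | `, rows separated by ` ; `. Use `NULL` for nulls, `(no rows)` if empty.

Pairs (a,b) with same status, a.qty < b.qty, a.id < b.id.
status groups: closed:{3,5,7} failed:{1,9,12} open:{4,8,10} shipped:{2,6,11}
Ordered by (a.id, b.id); first 5.

1 | 9 ; 1 | 12 ; 2 | 6 ; 2 | 11 ; 3 | 5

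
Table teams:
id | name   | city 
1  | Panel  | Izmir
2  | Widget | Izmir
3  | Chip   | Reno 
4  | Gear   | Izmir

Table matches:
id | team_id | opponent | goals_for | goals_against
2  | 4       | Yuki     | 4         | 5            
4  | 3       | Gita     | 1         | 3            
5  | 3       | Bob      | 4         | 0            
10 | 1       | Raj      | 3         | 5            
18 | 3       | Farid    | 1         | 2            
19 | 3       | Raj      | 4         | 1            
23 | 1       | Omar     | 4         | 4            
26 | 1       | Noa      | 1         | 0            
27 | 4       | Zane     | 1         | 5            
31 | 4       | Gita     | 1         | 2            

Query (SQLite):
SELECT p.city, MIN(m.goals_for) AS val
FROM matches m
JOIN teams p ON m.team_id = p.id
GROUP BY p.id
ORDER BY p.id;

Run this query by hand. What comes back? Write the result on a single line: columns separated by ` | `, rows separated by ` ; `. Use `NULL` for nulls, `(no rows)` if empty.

Izmir | 1 ; Reno | 1 ; Izmir | 1

Join each matches row to its teams via team_id.
Group joined rows by teams.id; compute MIN(m.goals_for) per group.
  1: ids {10, 23, 26} → MIN(m.goals_for)=1
  3: ids {4, 5, 18, 19} → MIN(m.goals_for)=1
  4: ids {2, 27, 31} → MIN(m.goals_for)=1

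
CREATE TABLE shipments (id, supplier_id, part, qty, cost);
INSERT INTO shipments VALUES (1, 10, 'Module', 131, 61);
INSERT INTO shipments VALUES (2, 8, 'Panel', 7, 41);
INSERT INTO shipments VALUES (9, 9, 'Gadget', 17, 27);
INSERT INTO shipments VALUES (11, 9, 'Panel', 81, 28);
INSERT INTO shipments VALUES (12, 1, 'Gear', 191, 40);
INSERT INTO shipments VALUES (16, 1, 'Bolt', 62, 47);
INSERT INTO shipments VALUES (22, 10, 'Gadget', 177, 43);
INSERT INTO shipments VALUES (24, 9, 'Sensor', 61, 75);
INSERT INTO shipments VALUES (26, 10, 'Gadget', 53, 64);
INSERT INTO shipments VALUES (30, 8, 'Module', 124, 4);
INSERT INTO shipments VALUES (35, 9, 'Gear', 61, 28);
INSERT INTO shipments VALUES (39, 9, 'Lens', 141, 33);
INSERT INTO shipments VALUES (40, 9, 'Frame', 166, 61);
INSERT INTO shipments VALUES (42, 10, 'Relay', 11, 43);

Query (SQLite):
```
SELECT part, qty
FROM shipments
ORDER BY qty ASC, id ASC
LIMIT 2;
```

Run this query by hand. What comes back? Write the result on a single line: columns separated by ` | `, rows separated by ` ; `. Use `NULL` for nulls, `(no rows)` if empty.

Panel | 7 ; Relay | 11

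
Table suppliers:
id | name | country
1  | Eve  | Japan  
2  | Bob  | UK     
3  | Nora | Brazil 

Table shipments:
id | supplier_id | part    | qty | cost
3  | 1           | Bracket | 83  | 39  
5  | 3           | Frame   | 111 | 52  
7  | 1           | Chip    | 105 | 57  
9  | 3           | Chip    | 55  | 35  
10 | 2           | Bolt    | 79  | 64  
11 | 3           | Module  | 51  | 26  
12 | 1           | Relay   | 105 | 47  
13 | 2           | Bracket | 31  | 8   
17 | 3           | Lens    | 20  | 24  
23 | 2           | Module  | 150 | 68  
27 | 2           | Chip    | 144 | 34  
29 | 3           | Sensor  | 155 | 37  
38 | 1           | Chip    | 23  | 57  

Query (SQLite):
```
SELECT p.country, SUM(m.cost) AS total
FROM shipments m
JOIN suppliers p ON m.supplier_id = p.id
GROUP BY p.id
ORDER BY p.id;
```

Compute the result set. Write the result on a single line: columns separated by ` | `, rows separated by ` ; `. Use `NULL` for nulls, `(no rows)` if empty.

Japan | 200 ; UK | 174 ; Brazil | 174

Join each shipments row to its suppliers via supplier_id.
Group joined rows by suppliers.id; compute SUM(m.cost) per group.
  1: ids {3, 7, 12, 38} → SUM(m.cost)=200
  2: ids {10, 13, 23, 27} → SUM(m.cost)=174
  3: ids {5, 9, 11, 17, 29} → SUM(m.cost)=174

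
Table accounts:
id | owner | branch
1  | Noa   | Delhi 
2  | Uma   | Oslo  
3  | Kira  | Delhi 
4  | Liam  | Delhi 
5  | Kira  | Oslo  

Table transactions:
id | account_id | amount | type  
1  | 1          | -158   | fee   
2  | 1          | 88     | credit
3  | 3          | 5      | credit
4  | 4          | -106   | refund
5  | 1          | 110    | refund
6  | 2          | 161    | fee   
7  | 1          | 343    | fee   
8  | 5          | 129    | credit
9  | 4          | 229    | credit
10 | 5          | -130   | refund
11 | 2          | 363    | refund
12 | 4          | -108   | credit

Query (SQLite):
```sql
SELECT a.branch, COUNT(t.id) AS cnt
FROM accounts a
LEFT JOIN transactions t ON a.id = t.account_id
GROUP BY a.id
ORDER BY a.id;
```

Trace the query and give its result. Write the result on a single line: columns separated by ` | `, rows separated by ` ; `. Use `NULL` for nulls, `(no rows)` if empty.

LEFT JOIN keeps every accounts row; unmatched ones get NULL for transactions columns.
Group by accounts.id and compute COUNT(t.id). COUNT(col) of an all-NULL group is 0.
  1: ids {1, 2, 5, 7} → COUNT(t.id)=4
  2: ids {6, 11} → COUNT(t.id)=2
  3: ids {3} → COUNT(t.id)=1
  4: ids {4, 9, 12} → COUNT(t.id)=3
  5: ids {8, 10} → COUNT(t.id)=2

Delhi | 4 ; Oslo | 2 ; Delhi | 1 ; Delhi | 3 ; Oslo | 2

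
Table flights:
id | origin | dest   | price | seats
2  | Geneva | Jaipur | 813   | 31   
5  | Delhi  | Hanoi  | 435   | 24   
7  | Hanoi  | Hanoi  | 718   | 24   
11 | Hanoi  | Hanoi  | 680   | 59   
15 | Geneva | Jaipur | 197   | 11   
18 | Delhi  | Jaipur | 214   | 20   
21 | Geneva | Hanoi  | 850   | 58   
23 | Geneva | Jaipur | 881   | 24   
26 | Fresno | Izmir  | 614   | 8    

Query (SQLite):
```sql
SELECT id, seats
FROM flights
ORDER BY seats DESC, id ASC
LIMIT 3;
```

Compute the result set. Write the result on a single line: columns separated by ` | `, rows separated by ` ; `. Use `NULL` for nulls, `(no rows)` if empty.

11 | 59 ; 21 | 58 ; 2 | 31

Sort by seats desc, tiebreak id asc: (59, id=11), (58, id=21), (31, id=2), (24, id=5), (24, id=7), (24, id=23) …. Take first 3.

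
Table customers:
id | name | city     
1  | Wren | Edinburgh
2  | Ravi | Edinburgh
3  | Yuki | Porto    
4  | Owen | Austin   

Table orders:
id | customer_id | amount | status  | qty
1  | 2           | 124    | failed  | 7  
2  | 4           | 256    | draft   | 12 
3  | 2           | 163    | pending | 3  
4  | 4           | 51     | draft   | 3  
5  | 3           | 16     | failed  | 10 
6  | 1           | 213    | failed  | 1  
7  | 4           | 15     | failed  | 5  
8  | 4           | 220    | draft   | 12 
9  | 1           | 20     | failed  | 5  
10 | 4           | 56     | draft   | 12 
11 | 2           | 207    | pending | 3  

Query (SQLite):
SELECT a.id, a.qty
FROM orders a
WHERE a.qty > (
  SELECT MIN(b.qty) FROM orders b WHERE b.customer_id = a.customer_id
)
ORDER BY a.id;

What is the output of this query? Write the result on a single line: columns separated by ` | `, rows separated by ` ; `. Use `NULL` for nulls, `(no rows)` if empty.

For each orders row a, compute MIN(qty) over rows sharing a.customer_id.
Keep row a if a.qty > that per-group MIN.
  customer_id=1: MIN(qty) = 1
  customer_id=2: MIN(qty) = 3
  customer_id=3: MIN(qty) = 10
  customer_id=4: MIN(qty) = 3

1 | 7 ; 2 | 12 ; 7 | 5 ; 8 | 12 ; 9 | 5 ; 10 | 12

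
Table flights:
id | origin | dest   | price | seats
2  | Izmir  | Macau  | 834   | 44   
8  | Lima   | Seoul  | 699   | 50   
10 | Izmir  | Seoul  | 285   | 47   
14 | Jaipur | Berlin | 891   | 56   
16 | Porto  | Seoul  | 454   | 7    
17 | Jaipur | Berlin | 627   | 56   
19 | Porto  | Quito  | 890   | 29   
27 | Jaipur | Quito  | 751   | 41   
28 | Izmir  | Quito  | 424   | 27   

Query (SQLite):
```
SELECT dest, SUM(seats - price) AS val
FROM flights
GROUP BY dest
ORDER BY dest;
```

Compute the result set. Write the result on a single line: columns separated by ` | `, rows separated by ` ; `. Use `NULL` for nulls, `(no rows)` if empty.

Berlin | -1406 ; Macau | -790 ; Quito | -1968 ; Seoul | -1334

For each row compute seats - price.
Group by dest; take SUM of the expression per group.
  Berlin: ids {14, 17} → SUM(seats - price)=-1406
  Macau: ids {2} → SUM(seats - price)=-790
  Quito: ids {19, 27, 28} → SUM(seats - price)=-1968
  Seoul: ids {8, 10, 16} → SUM(seats - price)=-1334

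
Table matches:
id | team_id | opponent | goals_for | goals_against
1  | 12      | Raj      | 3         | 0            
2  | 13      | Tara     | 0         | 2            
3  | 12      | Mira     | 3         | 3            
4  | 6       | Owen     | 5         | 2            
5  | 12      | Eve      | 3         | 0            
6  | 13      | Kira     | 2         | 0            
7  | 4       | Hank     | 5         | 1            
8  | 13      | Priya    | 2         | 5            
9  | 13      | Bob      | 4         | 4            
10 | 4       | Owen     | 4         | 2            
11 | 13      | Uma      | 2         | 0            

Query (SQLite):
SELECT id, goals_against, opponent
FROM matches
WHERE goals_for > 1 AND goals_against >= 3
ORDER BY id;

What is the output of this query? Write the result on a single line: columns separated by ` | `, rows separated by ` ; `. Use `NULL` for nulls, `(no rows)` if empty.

3 | 3 | Mira ; 8 | 5 | Priya ; 9 | 4 | Bob

goals_for > 1: ids {1, 3, 4, 5, 6, 7, 8, 9, 10, 11}
goals_against >= 3: ids {3, 8, 9}
Combine with AND.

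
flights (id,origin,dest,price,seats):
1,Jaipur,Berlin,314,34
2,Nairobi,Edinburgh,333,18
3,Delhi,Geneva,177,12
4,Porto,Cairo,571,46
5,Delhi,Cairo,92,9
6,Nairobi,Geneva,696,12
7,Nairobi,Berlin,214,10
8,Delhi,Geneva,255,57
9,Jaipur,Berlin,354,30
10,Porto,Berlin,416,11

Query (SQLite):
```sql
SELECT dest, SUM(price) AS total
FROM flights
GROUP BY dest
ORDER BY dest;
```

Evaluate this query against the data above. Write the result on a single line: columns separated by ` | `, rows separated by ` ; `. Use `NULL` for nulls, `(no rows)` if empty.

Partition flights by dest; compute SUM(price) within each group.
  Berlin: ids {1, 7, 9, 10} → SUM(price)=1298
  Cairo: ids {4, 5} → SUM(price)=663
  Edinburgh: ids {2} → SUM(price)=333
  Geneva: ids {3, 6, 8} → SUM(price)=1128

Berlin | 1298 ; Cairo | 663 ; Edinburgh | 333 ; Geneva | 1128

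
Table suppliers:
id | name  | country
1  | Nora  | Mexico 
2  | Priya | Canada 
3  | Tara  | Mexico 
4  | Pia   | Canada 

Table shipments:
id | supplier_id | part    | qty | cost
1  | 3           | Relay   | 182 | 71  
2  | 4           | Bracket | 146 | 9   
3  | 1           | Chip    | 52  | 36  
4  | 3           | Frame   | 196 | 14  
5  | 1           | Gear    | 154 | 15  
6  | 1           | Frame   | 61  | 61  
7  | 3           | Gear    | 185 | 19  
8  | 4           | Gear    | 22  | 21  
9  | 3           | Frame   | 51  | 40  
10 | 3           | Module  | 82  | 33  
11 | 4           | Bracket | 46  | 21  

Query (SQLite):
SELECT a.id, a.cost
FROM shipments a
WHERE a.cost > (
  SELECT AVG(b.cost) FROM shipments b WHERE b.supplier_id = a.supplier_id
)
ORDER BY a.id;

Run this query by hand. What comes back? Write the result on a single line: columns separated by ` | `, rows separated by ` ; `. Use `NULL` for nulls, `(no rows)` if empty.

1 | 71 ; 6 | 61 ; 8 | 21 ; 9 | 40 ; 11 | 21

For each shipments row a, compute AVG(cost) over rows sharing a.supplier_id.
Keep row a if a.cost > that per-group AVG.
  supplier_id=1: AVG(cost) = 37.333333
  supplier_id=3: AVG(cost) = 35.4
  supplier_id=4: AVG(cost) = 17.0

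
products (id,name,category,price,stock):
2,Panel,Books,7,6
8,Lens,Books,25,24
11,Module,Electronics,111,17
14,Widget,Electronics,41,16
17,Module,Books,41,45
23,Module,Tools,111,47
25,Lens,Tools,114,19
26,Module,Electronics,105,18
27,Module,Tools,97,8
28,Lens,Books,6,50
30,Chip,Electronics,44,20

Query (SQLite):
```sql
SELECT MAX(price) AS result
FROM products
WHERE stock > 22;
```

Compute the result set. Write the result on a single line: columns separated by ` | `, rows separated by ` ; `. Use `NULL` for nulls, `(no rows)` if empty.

111

Rows where stock > 22 → price values: [25, 41, 111, 6].
MAX of non-NULL values = 111.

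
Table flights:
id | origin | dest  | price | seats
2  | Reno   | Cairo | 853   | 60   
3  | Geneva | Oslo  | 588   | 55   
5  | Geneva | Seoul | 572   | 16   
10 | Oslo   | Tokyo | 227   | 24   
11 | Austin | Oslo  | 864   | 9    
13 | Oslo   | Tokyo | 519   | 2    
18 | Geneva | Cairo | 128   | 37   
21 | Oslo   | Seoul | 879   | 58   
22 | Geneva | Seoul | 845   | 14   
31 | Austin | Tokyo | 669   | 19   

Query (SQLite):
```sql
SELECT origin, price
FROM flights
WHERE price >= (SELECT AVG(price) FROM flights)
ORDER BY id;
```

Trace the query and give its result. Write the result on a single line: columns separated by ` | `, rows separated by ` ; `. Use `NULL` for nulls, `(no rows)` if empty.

Reno | 853 ; Austin | 864 ; Oslo | 879 ; Geneva | 845 ; Austin | 669

Scalar subquery: AVG(price) over all flights rows = 614.4.
Keep rows where price >= that value.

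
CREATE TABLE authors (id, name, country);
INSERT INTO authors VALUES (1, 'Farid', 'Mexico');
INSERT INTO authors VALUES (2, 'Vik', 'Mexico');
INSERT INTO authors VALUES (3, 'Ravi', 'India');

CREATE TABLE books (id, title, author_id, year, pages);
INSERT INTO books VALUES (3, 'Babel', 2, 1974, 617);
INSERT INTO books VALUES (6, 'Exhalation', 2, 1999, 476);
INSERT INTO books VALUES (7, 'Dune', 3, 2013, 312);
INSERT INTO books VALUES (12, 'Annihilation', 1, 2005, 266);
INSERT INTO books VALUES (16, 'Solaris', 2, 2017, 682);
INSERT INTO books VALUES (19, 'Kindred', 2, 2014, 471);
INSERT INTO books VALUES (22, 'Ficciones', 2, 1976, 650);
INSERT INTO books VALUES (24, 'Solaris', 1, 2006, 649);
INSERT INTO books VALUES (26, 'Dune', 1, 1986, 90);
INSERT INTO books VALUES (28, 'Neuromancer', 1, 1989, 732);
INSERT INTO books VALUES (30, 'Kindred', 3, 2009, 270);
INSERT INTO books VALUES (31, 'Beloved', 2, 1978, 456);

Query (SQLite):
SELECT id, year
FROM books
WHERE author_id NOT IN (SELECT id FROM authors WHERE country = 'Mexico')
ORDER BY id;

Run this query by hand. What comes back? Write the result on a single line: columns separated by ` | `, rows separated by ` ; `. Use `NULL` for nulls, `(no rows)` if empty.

Inner query: authors.id where country = 'Mexico'.
Outer: keep books rows whose author_id is not in that set.
Inner query → {1, 2}

7 | 2013 ; 30 | 2009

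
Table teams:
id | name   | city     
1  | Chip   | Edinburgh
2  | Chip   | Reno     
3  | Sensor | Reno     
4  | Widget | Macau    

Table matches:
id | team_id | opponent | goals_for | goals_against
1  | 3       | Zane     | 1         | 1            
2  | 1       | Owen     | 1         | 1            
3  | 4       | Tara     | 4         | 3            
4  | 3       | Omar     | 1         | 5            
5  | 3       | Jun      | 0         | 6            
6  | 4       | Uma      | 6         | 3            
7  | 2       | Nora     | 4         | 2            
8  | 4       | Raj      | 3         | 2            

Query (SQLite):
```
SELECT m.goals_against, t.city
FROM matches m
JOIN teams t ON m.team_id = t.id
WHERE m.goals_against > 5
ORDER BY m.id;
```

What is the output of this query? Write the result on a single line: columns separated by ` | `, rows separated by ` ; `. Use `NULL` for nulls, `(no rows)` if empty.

6 | Reno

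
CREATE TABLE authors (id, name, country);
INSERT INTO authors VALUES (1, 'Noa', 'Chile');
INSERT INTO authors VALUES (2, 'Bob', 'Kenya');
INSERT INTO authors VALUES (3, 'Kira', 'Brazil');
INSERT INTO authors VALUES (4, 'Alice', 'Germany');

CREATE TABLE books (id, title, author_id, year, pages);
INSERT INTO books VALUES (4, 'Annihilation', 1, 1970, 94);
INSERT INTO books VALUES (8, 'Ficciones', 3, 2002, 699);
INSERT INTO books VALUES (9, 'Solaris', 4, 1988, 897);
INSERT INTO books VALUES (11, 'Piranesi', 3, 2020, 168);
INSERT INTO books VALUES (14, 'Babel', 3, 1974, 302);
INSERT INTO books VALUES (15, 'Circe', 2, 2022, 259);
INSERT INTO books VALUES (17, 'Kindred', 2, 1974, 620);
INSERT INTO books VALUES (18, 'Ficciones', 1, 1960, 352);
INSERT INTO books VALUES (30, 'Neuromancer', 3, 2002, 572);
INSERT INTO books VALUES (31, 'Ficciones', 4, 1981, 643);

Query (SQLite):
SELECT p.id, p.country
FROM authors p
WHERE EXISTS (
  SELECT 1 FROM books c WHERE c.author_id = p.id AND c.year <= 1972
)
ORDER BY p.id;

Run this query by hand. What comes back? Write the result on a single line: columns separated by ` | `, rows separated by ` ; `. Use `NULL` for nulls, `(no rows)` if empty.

1 | Chile

For each authors row, check whether any books with matching author_id has year <= 1972.
Keep rows where that is true.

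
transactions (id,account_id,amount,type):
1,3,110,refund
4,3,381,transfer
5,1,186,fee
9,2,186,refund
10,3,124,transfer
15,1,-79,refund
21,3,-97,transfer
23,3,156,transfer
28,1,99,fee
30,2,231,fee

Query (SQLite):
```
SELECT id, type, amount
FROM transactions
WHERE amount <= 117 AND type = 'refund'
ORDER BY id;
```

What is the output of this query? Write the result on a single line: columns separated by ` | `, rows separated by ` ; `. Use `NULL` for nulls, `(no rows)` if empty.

amount <= 117: ids {1, 15, 21, 28}
type = 'refund': ids {1, 9, 15}
Combine with AND.

1 | refund | 110 ; 15 | refund | -79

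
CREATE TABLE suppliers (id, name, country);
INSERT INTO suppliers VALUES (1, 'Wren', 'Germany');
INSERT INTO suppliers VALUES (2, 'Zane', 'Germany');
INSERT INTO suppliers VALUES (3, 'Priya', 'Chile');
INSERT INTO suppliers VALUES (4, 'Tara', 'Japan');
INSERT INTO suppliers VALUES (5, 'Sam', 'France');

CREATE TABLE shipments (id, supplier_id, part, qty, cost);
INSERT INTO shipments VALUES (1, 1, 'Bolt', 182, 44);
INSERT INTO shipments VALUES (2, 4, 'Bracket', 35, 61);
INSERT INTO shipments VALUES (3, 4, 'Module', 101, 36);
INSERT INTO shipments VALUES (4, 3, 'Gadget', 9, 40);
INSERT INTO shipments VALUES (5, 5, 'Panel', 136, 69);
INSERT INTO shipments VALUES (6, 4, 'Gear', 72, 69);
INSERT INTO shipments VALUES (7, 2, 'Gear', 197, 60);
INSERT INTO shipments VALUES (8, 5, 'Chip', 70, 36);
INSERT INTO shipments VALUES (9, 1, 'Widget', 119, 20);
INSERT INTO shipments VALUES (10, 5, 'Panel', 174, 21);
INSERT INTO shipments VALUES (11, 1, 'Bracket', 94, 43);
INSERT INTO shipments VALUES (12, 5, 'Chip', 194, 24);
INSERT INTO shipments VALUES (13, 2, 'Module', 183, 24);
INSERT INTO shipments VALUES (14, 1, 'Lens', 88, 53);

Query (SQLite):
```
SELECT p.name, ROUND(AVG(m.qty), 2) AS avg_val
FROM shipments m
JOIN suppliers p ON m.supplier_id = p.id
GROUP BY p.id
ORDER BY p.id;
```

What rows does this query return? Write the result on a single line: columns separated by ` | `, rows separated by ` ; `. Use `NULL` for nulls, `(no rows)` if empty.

Join each shipments row to its suppliers via supplier_id.
Group joined rows by suppliers.id; compute ROUND(AVG(m.qty), 2) per group.
  1: ids {1, 9, 11, 14} → ROUND(AVG(m.qty), 2)=120.75
  2: ids {7, 13} → ROUND(AVG(m.qty), 2)=190
  3: ids {4} → ROUND(AVG(m.qty), 2)=9
  4: ids {2, 3, 6} → ROUND(AVG(m.qty), 2)=69.33
  5: ids {5, 8, 10, 12} → ROUND(AVG(m.qty), 2)=143.5

Wren | 120.75 ; Zane | 190 ; Priya | 9 ; Tara | 69.33 ; Sam | 143.5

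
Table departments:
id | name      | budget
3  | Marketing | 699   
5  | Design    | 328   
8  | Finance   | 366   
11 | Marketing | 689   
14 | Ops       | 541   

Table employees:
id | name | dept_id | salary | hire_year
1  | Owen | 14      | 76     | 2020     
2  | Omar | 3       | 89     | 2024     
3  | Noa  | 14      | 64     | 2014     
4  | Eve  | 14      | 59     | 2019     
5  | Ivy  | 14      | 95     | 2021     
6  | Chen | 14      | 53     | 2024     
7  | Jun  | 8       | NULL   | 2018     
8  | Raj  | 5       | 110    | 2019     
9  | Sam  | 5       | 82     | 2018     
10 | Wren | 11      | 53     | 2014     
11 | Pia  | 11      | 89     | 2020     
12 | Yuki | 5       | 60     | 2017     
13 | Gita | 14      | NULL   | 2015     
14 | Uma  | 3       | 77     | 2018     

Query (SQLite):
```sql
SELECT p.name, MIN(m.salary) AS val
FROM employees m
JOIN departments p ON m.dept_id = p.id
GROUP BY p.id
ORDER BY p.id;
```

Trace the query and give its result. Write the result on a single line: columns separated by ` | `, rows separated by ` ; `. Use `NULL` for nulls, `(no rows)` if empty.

Join each employees row to its departments via dept_id.
Group joined rows by departments.id; compute MIN(m.salary) per group.
  3: ids {2, 14} → MIN(m.salary)=77
  5: ids {8, 9, 12} → MIN(m.salary)=60
  8: ids {7} → MIN(m.salary)=NULL
  11: ids {10, 11} → MIN(m.salary)=53
  14: ids {1, 3, 4, 5, 6, 13} → MIN(m.salary)=53

Marketing | 77 ; Design | 60 ; Finance | NULL ; Marketing | 53 ; Ops | 53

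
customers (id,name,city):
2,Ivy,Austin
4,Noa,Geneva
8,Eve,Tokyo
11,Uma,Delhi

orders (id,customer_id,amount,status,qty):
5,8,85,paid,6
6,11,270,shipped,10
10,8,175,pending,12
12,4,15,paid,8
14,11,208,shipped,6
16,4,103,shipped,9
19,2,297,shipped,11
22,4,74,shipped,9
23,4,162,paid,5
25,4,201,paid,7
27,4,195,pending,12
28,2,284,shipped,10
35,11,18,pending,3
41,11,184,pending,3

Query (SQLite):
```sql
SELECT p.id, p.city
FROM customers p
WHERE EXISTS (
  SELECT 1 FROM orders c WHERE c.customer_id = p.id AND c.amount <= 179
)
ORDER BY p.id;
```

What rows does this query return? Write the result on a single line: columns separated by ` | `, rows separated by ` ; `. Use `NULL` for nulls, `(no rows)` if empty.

4 | Geneva ; 8 | Tokyo ; 11 | Delhi

For each customers row, check whether any orders with matching customer_id has amount <= 179.
Keep rows where that is true.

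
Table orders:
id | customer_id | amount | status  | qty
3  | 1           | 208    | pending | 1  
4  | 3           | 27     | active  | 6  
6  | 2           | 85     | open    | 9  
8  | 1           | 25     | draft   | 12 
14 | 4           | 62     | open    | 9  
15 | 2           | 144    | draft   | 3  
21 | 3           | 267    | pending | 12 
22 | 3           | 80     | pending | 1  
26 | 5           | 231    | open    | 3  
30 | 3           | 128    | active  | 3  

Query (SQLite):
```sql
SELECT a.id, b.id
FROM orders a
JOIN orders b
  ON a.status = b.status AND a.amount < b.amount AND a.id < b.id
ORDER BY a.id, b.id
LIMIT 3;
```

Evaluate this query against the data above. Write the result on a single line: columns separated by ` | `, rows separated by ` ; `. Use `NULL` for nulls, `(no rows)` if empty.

3 | 21 ; 4 | 30 ; 6 | 26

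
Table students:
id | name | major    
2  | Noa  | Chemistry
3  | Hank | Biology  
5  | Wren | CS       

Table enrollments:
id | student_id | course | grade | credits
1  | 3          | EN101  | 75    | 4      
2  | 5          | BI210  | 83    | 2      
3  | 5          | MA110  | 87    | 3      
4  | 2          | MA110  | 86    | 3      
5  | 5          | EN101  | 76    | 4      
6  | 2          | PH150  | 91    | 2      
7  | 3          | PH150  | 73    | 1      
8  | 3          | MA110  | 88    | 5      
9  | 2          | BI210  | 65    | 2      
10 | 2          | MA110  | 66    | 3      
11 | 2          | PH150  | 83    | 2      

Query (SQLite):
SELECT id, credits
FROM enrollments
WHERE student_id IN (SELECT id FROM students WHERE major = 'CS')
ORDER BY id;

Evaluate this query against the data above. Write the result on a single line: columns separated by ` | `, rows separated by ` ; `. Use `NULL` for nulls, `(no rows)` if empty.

Inner query: students.id where major = 'CS'.
Outer: keep enrollments rows whose student_id is in that set.
Inner query → {5}

2 | 2 ; 3 | 3 ; 5 | 4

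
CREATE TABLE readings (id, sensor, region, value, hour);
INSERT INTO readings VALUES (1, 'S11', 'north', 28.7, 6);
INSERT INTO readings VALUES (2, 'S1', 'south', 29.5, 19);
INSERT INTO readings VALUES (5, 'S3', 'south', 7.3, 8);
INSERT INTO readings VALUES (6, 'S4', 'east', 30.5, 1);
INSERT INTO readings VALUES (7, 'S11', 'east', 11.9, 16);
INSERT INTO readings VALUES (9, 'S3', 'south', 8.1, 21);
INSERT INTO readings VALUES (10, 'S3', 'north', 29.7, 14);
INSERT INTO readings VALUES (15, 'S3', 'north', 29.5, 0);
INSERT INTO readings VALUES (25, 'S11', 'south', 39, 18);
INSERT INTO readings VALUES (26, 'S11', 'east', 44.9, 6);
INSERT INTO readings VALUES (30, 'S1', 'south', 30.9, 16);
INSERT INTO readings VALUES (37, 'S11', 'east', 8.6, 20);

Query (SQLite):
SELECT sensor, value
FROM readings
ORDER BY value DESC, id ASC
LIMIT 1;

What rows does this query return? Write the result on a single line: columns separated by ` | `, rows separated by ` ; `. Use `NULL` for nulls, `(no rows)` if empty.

Sort by value desc, tiebreak id asc: (44.9, id=26), (39, id=25), (30.9, id=30), (30.5, id=6) …. Take first 1.

S11 | 44.9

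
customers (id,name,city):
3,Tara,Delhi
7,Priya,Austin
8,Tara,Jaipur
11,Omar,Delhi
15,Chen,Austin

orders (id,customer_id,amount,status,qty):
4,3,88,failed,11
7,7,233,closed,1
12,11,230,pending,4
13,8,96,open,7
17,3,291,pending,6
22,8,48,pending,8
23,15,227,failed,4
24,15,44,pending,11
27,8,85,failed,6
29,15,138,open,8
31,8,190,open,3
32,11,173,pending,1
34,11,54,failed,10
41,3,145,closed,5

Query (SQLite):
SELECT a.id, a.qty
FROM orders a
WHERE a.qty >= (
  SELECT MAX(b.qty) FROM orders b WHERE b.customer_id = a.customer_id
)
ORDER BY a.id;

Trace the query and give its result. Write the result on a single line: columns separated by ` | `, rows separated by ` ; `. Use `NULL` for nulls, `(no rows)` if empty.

For each orders row a, compute MAX(qty) over rows sharing a.customer_id.
Keep row a if a.qty >= that per-group MAX.
  customer_id=3: MAX(qty) = 11
  customer_id=7: MAX(qty) = 1
  customer_id=8: MAX(qty) = 8
  customer_id=11: MAX(qty) = 10
  customer_id=15: MAX(qty) = 11

4 | 11 ; 7 | 1 ; 22 | 8 ; 24 | 11 ; 34 | 10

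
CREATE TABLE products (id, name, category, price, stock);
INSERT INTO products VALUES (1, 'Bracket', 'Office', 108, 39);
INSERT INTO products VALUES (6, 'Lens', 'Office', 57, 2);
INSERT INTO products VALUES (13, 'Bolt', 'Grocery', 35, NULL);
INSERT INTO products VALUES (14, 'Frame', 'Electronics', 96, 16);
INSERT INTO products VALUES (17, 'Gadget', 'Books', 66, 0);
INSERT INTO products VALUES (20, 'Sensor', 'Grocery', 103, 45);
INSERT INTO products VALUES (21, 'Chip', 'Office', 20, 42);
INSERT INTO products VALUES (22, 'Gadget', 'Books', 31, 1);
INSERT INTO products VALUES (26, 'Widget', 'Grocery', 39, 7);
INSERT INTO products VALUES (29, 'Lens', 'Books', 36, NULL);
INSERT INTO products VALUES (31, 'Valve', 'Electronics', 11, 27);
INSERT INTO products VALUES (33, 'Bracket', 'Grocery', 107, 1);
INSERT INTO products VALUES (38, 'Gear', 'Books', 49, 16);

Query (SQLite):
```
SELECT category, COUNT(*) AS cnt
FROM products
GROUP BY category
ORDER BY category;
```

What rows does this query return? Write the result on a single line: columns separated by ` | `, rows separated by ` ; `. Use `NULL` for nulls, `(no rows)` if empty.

Books | 4 ; Electronics | 2 ; Grocery | 4 ; Office | 3

Partition products by category; compute COUNT(*) within each group.
  Books: ids {17, 22, 29, 38} → COUNT(*)=4
  Electronics: ids {14, 31} → COUNT(*)=2
  Grocery: ids {13, 20, 26, 33} → COUNT(*)=4
  Office: ids {1, 6, 21} → COUNT(*)=3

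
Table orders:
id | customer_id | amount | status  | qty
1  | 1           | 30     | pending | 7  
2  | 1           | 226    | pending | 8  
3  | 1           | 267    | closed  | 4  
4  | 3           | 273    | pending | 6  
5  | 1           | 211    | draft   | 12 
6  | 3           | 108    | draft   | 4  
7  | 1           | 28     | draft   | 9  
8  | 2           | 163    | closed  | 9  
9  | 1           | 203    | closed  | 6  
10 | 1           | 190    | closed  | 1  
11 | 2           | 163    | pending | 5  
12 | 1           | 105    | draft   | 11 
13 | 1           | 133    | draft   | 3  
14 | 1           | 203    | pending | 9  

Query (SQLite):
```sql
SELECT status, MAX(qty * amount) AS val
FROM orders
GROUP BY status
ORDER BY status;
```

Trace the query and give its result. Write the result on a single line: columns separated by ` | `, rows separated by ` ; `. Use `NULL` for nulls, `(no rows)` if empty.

closed | 1467 ; draft | 2532 ; pending | 1827

For each row compute qty * amount.
Group by status; take MAX of the expression per group.
  closed: ids {3, 8, 9, 10} → MAX(qty * amount)=1467
  draft: ids {5, 6, 7, 12, 13} → MAX(qty * amount)=2532
  pending: ids {1, 2, 4, 11, 14} → MAX(qty * amount)=1827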